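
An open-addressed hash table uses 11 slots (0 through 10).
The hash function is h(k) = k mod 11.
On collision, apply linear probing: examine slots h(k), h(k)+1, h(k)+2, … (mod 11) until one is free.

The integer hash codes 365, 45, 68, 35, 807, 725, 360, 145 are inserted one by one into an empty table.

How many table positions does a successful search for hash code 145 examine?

365: h=2 => slot 2
45: h=1 => slot 1
68: h=2, probe 2,3 => slot 3
35: h=2, probe 2,3,4 => slot 4
807: h=4, probe 4,5 => slot 5
725: h=10 => slot 10
360: h=8 => slot 8
145: h=2, probe 2,3,4,5,6 => slot 6
Table: [∅, 45, 365, 68, 35, 807, 145, ∅, 360, ∅, 725]
Lookup 145: h=2, probe 2,3,4,5,6 → found at 6.

5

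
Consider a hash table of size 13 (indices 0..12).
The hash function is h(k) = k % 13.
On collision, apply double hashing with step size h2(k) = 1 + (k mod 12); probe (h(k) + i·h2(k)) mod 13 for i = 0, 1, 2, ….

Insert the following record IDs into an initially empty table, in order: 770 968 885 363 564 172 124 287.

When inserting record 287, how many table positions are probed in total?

2

770: h=3 → slot 3
968: h=6 → slot 6
885: h=1 → slot 1
363: h=12 → slot 12
564: h=5 → slot 5
172: h=3, h2=5, probe 3,8 → slot 8
124: h=7 → slot 7
287: h=1, h2=12, probe 1,0 → slot 0
Table: [287, 885, ∅, 770, ∅, 564, 968, 124, 172, ∅, ∅, ∅, 363]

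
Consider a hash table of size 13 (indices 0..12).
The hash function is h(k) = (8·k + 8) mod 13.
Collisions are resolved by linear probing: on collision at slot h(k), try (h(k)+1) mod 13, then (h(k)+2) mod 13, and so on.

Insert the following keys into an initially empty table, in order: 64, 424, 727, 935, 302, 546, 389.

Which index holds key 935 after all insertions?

2

64 hashes to 0; slot 0 is free → place at 0.
424 hashes to 7; slot 7 is free → place at 7.
727 hashes to 0; 0 taken → place at 1.
935 hashes to 0; 0,1 taken → place at 2.
302 hashes to 6; slot 6 is free → place at 6.
546 hashes to 8; slot 8 is free → place at 8.
389 hashes to 0; 0,1,2 taken → place at 3.
Table: [64, 727, 935, 389, _, _, 302, 424, 546, _, _, _, _]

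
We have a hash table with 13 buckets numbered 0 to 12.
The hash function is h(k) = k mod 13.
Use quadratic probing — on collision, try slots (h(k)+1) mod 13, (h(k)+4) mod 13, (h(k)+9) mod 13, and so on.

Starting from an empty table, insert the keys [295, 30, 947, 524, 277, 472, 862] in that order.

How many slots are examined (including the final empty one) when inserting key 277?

295 hashes to 9; slot 9 is free -> place at 9.
30 hashes to 4; slot 4 is free -> place at 4.
947 hashes to 11; slot 11 is free -> place at 11.
524 hashes to 4; 4 taken -> place at 5.
277 hashes to 4; 4,5 taken -> place at 8.
472 hashes to 4; 4,5,8 taken -> place at 0.
862 hashes to 4; 4,5,8,0 taken -> place at 7.
Table: [472, ., ., ., 30, 524, ., 862, 277, 295, ., 947, .]

3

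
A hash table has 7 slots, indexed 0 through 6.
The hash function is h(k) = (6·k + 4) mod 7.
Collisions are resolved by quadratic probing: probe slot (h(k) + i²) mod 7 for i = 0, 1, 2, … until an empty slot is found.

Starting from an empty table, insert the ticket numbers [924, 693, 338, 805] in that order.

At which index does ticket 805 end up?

924 hashes to 4; slot 4 is free => place at 4.
693 hashes to 4; 4 taken => place at 5.
338 hashes to 2; slot 2 is free => place at 2.
805 hashes to 4; 4,5 taken => place at 1.
Table: [., 805, 338, ., 924, 693, .]

1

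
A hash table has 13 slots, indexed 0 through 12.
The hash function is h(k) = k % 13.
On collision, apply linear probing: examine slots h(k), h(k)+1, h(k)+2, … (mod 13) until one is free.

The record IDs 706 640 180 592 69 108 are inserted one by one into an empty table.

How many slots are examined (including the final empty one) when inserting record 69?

Insert 706: h=4, slot 4 empty => index 4.
Insert 640: h=3, slot 3 empty => index 3.
Insert 180: h=11, slot 11 empty => index 11.
Insert 592: h=7, slot 7 empty => index 7.
Insert 69: h=4, slot 4 occupied => index 5.
Insert 108: h=4, slots 4,5 occupied => index 6.
Table: [∅, ∅, ∅, 640, 706, 69, 108, 592, ∅, ∅, ∅, 180, ∅]

2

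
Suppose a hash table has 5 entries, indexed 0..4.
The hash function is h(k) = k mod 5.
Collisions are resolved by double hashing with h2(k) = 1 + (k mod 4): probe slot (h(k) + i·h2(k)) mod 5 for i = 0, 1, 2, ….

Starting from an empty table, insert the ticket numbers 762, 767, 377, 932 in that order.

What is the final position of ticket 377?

4

Insert 762: h=2, slot 2 empty -> index 2.
Insert 767: h=2, h2=4, slot 2 occupied -> index 1.
Insert 377: h=2, h2=2, slot 2 occupied -> index 4.
Insert 932: h=2, h2=1, slot 2 occupied -> index 3.
Table: [∅, 767, 762, 932, 377]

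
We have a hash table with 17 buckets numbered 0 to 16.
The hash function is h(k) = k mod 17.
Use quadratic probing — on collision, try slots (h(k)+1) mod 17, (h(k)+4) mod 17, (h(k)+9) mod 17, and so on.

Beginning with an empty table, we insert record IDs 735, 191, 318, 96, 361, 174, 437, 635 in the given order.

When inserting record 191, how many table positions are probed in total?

2

735: h=4 → slot 4
191: h=4, probe 4,5 → slot 5
318: h=12 → slot 12
96: h=11 → slot 11
361: h=4, probe 4,5,8 → slot 8
174: h=4, probe 4,5,8,13 → slot 13
437: h=12, probe 12,13,16 → slot 16
635: h=6 → slot 6
Table: [., ., ., ., 735, 191, 635, ., 361, ., ., 96, 318, 174, ., ., 437]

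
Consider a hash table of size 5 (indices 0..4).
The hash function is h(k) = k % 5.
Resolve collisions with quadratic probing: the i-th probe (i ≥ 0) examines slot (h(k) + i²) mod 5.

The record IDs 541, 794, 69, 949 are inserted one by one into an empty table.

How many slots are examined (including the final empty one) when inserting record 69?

Insert 541: h=1, slot 1 empty → index 1.
Insert 794: h=4, slot 4 empty → index 4.
Insert 69: h=4, slot 4 occupied → index 0.
Insert 949: h=4, slots 4,0 occupied → index 3.
Table: [69, 541, -, 949, 794]

2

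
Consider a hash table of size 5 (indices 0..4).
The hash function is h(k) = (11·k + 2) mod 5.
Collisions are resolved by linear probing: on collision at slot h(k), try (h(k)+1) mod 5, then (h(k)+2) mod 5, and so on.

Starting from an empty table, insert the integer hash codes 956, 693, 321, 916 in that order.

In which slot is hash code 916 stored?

956: h=3 -> slot 3
693: h=0 -> slot 0
321: h=3, probe 3,4 -> slot 4
916: h=3, probe 3,4,0,1 -> slot 1
Table: [693, 916, ∅, 956, 321]

1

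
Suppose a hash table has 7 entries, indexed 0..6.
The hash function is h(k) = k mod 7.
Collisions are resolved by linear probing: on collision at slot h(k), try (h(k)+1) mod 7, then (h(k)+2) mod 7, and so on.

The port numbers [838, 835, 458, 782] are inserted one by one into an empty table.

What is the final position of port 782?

838: h=5 => slot 5
835: h=2 => slot 2
458: h=3 => slot 3
782: h=5, probe 5,6 => slot 6
Table: [_, _, 835, 458, _, 838, 782]

6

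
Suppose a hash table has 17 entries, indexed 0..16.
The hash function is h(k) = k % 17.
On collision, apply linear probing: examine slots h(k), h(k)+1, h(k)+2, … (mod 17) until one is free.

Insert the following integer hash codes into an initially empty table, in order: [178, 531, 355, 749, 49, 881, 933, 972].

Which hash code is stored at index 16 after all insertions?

178: h=8 -> slot 8
531: h=4 -> slot 4
355: h=15 -> slot 15
749: h=1 -> slot 1
49: h=15, probe 15,16 -> slot 16
881: h=14 -> slot 14
933: h=15, probe 15,16,0 -> slot 0
972: h=3 -> slot 3
Table: [933, 749, _, 972, 531, _, _, _, 178, _, _, _, _, _, 881, 355, 49]

49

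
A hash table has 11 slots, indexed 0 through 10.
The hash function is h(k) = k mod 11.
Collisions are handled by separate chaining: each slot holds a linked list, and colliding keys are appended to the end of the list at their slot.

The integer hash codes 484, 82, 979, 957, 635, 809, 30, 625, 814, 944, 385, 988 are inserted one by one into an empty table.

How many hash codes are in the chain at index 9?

Insert 484: h=0, bucket 0 empty -> new chain.
Insert 82: h=5, bucket 5 empty -> new chain.
Insert 979: h=0, bucket 0 nonempty -> append to chain.
Insert 957: h=0, bucket 0 nonempty -> append to chain.
Insert 635: h=8, bucket 8 empty -> new chain.
Insert 809: h=6, bucket 6 empty -> new chain.
Insert 30: h=8, bucket 8 nonempty -> append to chain.
Insert 625: h=9, bucket 9 empty -> new chain.
Insert 814: h=0, bucket 0 nonempty -> append to chain.
Insert 944: h=9, bucket 9 nonempty -> append to chain.
Insert 385: h=0, bucket 0 nonempty -> append to chain.
Insert 988: h=9, bucket 9 nonempty -> append to chain.
Final buckets:
0: 484 -> 979 -> 957 -> 814 -> 385
1: —
2: —
3: —
4: —
5: 82
6: 809
7: —
8: 635 -> 30
9: 625 -> 944 -> 988
10: —

3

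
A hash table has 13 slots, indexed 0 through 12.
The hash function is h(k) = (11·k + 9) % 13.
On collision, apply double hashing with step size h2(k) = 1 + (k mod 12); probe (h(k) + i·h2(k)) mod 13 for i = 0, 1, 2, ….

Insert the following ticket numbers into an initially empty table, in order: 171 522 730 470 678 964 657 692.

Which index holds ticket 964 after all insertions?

171 hashes to 5; slot 5 is free → place at 5.
522 hashes to 5, h2=7; 5 taken → place at 12.
730 hashes to 5, h2=11; 5 taken → place at 3.
470 hashes to 5, h2=3; 5 taken → place at 8.
678 hashes to 5, h2=7; 5,12 taken → place at 6.
964 hashes to 5, h2=5; 5 taken → place at 10.
657 hashes to 8, h2=10; 8,5 taken → place at 2.
692 hashes to 3, h2=9; 3,12,8 taken → place at 4.
Table: [., ., 657, 730, 692, 171, 678, ., 470, ., 964, ., 522]

10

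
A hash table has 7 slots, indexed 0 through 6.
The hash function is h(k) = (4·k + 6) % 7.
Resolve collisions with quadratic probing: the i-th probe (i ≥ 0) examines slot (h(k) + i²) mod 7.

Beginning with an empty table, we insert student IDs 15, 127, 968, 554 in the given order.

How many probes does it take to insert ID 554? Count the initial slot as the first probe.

4

Insert 15: h=3, slot 3 empty -> index 3.
Insert 127: h=3, slot 3 occupied -> index 4.
Insert 968: h=0, slot 0 empty -> index 0.
Insert 554: h=3, slots 3,4,0 occupied -> index 5.
Table: [968, _, _, 15, 127, 554, _]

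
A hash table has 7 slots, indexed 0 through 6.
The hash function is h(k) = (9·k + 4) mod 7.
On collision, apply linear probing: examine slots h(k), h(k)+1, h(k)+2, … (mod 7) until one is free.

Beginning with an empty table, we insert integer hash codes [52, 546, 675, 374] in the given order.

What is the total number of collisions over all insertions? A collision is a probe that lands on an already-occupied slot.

5

Insert 52: h=3, slot 3 empty -> index 3.
Insert 546: h=4, slot 4 empty -> index 4.
Insert 675: h=3, slots 3,4 occupied -> index 5.
Insert 374: h=3, slots 3,4,5 occupied -> index 6.
Table: [—, —, —, 52, 546, 675, 374]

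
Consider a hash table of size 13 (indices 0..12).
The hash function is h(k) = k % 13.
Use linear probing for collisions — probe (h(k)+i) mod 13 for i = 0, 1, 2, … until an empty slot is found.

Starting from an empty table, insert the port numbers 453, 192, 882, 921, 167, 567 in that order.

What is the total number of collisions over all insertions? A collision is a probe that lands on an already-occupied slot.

453: h=11 -> slot 11
192: h=10 -> slot 10
882: h=11, probe 11,12 -> slot 12
921: h=11, probe 11,12,0 -> slot 0
167: h=11, probe 11,12,0,1 -> slot 1
567: h=8 -> slot 8
Table: [921, 167, —, —, —, —, —, —, 567, —, 192, 453, 882]

6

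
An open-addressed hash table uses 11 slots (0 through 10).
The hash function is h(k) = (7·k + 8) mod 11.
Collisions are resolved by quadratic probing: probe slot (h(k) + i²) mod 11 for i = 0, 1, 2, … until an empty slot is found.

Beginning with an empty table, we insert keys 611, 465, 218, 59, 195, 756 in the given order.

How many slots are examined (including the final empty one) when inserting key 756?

611 hashes to 6; slot 6 is free → place at 6.
465 hashes to 7; slot 7 is free → place at 7.
218 hashes to 5; slot 5 is free → place at 5.
59 hashes to 3; slot 3 is free → place at 3.
195 hashes to 9; slot 9 is free → place at 9.
756 hashes to 9; 9 taken → place at 10.
Table: [., ., ., 59, ., 218, 611, 465, ., 195, 756]

2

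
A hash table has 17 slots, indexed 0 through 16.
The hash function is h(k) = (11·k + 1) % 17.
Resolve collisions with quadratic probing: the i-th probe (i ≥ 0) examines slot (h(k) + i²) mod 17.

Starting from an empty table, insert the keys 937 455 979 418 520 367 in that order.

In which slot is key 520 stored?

937 hashes to 6; slot 6 is free -> place at 6.
455 hashes to 8; slot 8 is free -> place at 8.
979 hashes to 9; slot 9 is free -> place at 9.
418 hashes to 9; 9 taken -> place at 10.
520 hashes to 9; 9,10 taken -> place at 13.
367 hashes to 9; 9,10,13 taken -> place at 1.
Table: [_, 367, _, _, _, _, 937, _, 455, 979, 418, _, _, 520, _, _, _]

13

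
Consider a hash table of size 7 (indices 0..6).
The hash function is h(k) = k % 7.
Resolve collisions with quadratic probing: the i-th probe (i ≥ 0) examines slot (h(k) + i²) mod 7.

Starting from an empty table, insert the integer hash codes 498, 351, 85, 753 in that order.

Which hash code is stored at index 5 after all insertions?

Insert 498: h=1, slot 1 empty → index 1.
Insert 351: h=1, slot 1 occupied → index 2.
Insert 85: h=1, slots 1,2 occupied → index 5.
Insert 753: h=4, slot 4 empty → index 4.
Table: [—, 498, 351, —, 753, 85, —]

85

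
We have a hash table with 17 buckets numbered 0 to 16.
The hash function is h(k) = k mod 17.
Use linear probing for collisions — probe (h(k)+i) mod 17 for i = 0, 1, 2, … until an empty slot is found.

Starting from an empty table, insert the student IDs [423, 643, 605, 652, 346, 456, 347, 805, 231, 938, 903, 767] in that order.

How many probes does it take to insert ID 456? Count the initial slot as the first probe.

3

423 hashes to 15; slot 15 is free => place at 15.
643 hashes to 14; slot 14 is free => place at 14.
605 hashes to 10; slot 10 is free => place at 10.
652 hashes to 6; slot 6 is free => place at 6.
346 hashes to 6; 6 taken => place at 7.
456 hashes to 14; 14,15 taken => place at 16.
347 hashes to 7; 7 taken => place at 8.
805 hashes to 6; 6,7,8 taken => place at 9.
231 hashes to 10; 10 taken => place at 11.
938 hashes to 3; slot 3 is free => place at 3.
903 hashes to 2; slot 2 is free => place at 2.
767 hashes to 2; 2,3 taken => place at 4.
Table: [., ., 903, 938, 767, ., 652, 346, 347, 805, 605, 231, ., ., 643, 423, 456]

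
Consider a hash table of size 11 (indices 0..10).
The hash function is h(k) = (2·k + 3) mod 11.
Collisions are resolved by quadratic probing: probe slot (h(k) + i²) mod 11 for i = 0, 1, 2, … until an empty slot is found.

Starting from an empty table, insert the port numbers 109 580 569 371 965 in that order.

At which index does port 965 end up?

2

Insert 109: h=1, slot 1 empty → index 1.
Insert 580: h=8, slot 8 empty → index 8.
Insert 569: h=8, slot 8 occupied → index 9.
Insert 371: h=8, slots 8,9,1 occupied → index 6.
Insert 965: h=8, slots 8,9,1,6 occupied → index 2.
Table: [—, 109, 965, —, —, —, 371, —, 580, 569, —]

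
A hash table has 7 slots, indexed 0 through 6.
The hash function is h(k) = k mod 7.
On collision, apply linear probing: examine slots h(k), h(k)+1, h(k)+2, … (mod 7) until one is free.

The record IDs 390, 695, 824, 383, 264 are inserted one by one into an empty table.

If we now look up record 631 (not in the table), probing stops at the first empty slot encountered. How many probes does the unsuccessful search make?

3

390 hashes to 5; slot 5 is free → place at 5.
695 hashes to 2; slot 2 is free → place at 2.
824 hashes to 5; 5 taken → place at 6.
383 hashes to 5; 5,6 taken → place at 0.
264 hashes to 5; 5,6,0 taken → place at 1.
Table: [383, 264, 695, —, —, 390, 824]
Lookup 631: h=1, probe 1,2,3 → slot 3 empty, not found.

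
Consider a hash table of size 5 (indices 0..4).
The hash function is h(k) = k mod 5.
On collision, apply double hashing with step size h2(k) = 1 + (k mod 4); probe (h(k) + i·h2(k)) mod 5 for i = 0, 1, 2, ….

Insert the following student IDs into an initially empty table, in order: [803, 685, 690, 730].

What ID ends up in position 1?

Insert 803: h=3, slot 3 empty => index 3.
Insert 685: h=0, slot 0 empty => index 0.
Insert 690: h=0, h2=3, slots 0,3 occupied => index 1.
Insert 730: h=0, h2=3, slots 0,3,1 occupied => index 4.
Table: [685, 690, -, 803, 730]

690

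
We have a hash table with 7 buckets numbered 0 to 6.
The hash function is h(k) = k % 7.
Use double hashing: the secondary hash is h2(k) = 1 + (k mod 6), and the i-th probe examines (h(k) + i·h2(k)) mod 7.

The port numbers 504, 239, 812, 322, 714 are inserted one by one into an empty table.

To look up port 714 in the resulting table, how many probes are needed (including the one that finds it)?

3

Insert 504: h=0, slot 0 empty -> index 0.
Insert 239: h=1, slot 1 empty -> index 1.
Insert 812: h=0, h2=3, slot 0 occupied -> index 3.
Insert 322: h=0, h2=5, slot 0 occupied -> index 5.
Insert 714: h=0, h2=1, slots 0,1 occupied -> index 2.
Table: [504, 239, 714, 812, ∅, 322, ∅]
Lookup 714: h=0, h2=1, probe 0,1,2 → found at 2.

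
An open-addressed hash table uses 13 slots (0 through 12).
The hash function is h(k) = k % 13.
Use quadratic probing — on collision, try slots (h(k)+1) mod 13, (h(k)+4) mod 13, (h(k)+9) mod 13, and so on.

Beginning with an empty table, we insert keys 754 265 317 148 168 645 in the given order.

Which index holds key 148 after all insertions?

754: h=0 → slot 0
265: h=5 → slot 5
317: h=5, probe 5,6 → slot 6
148: h=5, probe 5,6,9 → slot 9
168: h=12 → slot 12
645: h=8 → slot 8
Table: [754, ∅, ∅, ∅, ∅, 265, 317, ∅, 645, 148, ∅, ∅, 168]

9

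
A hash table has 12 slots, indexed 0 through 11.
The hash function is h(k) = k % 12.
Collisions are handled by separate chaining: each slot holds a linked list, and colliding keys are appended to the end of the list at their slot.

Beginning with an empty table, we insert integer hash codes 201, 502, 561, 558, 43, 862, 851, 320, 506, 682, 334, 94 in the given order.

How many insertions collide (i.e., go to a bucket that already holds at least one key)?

Insert 201: h=9, bucket 9 empty -> new chain.
Insert 502: h=10, bucket 10 empty -> new chain.
Insert 561: h=9, bucket 9 nonempty -> append to chain.
Insert 558: h=6, bucket 6 empty -> new chain.
Insert 43: h=7, bucket 7 empty -> new chain.
Insert 862: h=10, bucket 10 nonempty -> append to chain.
Insert 851: h=11, bucket 11 empty -> new chain.
Insert 320: h=8, bucket 8 empty -> new chain.
Insert 506: h=2, bucket 2 empty -> new chain.
Insert 682: h=10, bucket 10 nonempty -> append to chain.
Insert 334: h=10, bucket 10 nonempty -> append to chain.
Insert 94: h=10, bucket 10 nonempty -> append to chain.
Final buckets:
0: —
1: —
2: 506
3: —
4: —
5: —
6: 558
7: 43
8: 320
9: 201 -> 561
10: 502 -> 862 -> 682 -> 334 -> 94
11: 851

5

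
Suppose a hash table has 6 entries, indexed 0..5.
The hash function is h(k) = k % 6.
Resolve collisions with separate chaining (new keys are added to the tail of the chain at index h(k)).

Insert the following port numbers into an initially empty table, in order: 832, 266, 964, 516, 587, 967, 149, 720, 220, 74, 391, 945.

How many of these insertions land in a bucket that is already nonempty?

Insert 832: h=4, bucket 4 empty → new chain.
Insert 266: h=2, bucket 2 empty → new chain.
Insert 964: h=4, bucket 4 nonempty → append to chain.
Insert 516: h=0, bucket 0 empty → new chain.
Insert 587: h=5, bucket 5 empty → new chain.
Insert 967: h=1, bucket 1 empty → new chain.
Insert 149: h=5, bucket 5 nonempty → append to chain.
Insert 720: h=0, bucket 0 nonempty → append to chain.
Insert 220: h=4, bucket 4 nonempty → append to chain.
Insert 74: h=2, bucket 2 nonempty → append to chain.
Insert 391: h=1, bucket 1 nonempty → append to chain.
Insert 945: h=3, bucket 3 empty → new chain.
Final buckets:
0: 516 -> 720
1: 967 -> 391
2: 266 -> 74
3: 945
4: 832 -> 964 -> 220
5: 587 -> 149

6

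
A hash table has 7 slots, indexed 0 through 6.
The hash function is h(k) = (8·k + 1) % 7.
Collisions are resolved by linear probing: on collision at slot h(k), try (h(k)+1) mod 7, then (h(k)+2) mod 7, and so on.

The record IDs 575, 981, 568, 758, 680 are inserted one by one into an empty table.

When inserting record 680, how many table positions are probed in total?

575 hashes to 2; slot 2 is free => place at 2.
981 hashes to 2; 2 taken => place at 3.
568 hashes to 2; 2,3 taken => place at 4.
758 hashes to 3; 3,4 taken => place at 5.
680 hashes to 2; 2,3,4,5 taken => place at 6.
Table: [_, _, 575, 981, 568, 758, 680]

5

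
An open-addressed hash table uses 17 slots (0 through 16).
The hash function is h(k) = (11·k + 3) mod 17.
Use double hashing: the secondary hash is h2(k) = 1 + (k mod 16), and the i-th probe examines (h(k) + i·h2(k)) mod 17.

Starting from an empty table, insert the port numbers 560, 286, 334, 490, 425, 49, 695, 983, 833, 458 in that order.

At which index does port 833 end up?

7

560 hashes to 9; slot 9 is free → place at 9.
286 hashes to 4; slot 4 is free → place at 4.
334 hashes to 5; slot 5 is free → place at 5.
490 hashes to 4, h2=11; 4 taken → place at 15.
425 hashes to 3; slot 3 is free → place at 3.
49 hashes to 15, h2=2; 15 taken → place at 0.
695 hashes to 15, h2=8; 15 taken → place at 6.
983 hashes to 4, h2=8; 4 taken → place at 12.
833 hashes to 3, h2=2; 3,5 taken → place at 7.
458 hashes to 9, h2=11; 9,3 taken → place at 14.
Table: [49, —, —, 425, 286, 334, 695, 833, —, 560, —, —, 983, —, 458, 490, —]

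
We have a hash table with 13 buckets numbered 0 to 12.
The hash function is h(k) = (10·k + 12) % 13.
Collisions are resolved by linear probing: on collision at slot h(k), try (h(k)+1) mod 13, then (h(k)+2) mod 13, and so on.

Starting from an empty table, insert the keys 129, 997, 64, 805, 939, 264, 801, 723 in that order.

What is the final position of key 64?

129: h=2 → slot 2
997: h=11 → slot 11
64: h=2, probe 2,3 → slot 3
805: h=2, probe 2,3,4 → slot 4
939: h=3, probe 3,4,5 → slot 5
264: h=0 → slot 0
801: h=1 → slot 1
723: h=1, probe 1,2,3,4,5,6 → slot 6
Table: [264, 801, 129, 64, 805, 939, 723, ∅, ∅, ∅, ∅, 997, ∅]

3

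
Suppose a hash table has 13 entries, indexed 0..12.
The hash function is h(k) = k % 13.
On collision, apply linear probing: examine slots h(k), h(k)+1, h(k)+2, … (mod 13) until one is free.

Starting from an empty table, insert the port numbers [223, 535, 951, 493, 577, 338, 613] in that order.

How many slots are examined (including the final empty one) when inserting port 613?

5

Insert 223: h=2, slot 2 empty => index 2.
Insert 535: h=2, slot 2 occupied => index 3.
Insert 951: h=2, slots 2,3 occupied => index 4.
Insert 493: h=12, slot 12 empty => index 12.
Insert 577: h=5, slot 5 empty => index 5.
Insert 338: h=0, slot 0 empty => index 0.
Insert 613: h=2, slots 2,3,4,5 occupied => index 6.
Table: [338, —, 223, 535, 951, 577, 613, —, —, —, —, —, 493]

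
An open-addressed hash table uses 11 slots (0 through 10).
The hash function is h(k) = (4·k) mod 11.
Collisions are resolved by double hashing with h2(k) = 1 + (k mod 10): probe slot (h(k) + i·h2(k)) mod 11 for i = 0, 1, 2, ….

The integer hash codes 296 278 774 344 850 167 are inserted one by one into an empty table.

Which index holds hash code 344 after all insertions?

296: h=7 => slot 7
278: h=1 => slot 1
774: h=5 => slot 5
344: h=1, h2=5, probe 1,6 => slot 6
850: h=1, h2=1, probe 1,2 => slot 2
167: h=8 => slot 8
Table: [∅, 278, 850, ∅, ∅, 774, 344, 296, 167, ∅, ∅]

6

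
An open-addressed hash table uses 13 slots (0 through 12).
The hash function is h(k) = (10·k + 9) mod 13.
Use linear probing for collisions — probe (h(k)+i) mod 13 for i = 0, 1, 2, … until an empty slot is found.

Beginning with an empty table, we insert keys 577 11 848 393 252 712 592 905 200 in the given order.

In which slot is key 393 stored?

1

577 hashes to 7; slot 7 is free -> place at 7.
11 hashes to 2; slot 2 is free -> place at 2.
848 hashes to 0; slot 0 is free -> place at 0.
393 hashes to 0; 0 taken -> place at 1.
252 hashes to 7; 7 taken -> place at 8.
712 hashes to 5; slot 5 is free -> place at 5.
592 hashes to 1; 1,2 taken -> place at 3.
905 hashes to 11; slot 11 is free -> place at 11.
200 hashes to 7; 7,8 taken -> place at 9.
Table: [848, 393, 11, 592, -, 712, -, 577, 252, 200, -, 905, -]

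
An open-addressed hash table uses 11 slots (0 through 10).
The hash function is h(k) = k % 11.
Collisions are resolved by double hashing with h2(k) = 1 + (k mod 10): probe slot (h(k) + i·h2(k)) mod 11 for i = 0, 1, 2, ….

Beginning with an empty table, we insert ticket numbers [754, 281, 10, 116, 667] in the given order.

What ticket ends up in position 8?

281

754 hashes to 6; slot 6 is free => place at 6.
281 hashes to 6, h2=2; 6 taken => place at 8.
10 hashes to 10; slot 10 is free => place at 10.
116 hashes to 6, h2=7; 6 taken => place at 2.
667 hashes to 7; slot 7 is free => place at 7.
Table: [∅, ∅, 116, ∅, ∅, ∅, 754, 667, 281, ∅, 10]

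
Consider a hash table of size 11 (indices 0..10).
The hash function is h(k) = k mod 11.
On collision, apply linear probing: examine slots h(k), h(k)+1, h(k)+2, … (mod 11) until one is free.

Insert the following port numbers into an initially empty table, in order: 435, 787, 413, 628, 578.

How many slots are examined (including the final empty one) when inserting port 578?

Insert 435: h=6, slot 6 empty => index 6.
Insert 787: h=6, slot 6 occupied => index 7.
Insert 413: h=6, slots 6,7 occupied => index 8.
Insert 628: h=1, slot 1 empty => index 1.
Insert 578: h=6, slots 6,7,8 occupied => index 9.
Table: [—, 628, —, —, —, —, 435, 787, 413, 578, —]

4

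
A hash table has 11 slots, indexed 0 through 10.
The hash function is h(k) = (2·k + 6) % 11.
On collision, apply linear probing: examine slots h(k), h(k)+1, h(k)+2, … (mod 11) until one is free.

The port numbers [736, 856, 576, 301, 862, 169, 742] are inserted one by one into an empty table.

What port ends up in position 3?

576

736: h=4 -> slot 4
856: h=2 -> slot 2
576: h=3 -> slot 3
301: h=3, probe 3,4,5 -> slot 5
862: h=3, probe 3,4,5,6 -> slot 6
169: h=3, probe 3,4,5,6,7 -> slot 7
742: h=5, probe 5,6,7,8 -> slot 8
Table: [., ., 856, 576, 736, 301, 862, 169, 742, ., .]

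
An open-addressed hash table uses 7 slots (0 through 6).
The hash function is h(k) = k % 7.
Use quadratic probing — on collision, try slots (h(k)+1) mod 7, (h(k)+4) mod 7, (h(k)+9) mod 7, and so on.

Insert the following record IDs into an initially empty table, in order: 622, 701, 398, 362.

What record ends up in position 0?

398

622 hashes to 6; slot 6 is free => place at 6.
701 hashes to 1; slot 1 is free => place at 1.
398 hashes to 6; 6 taken => place at 0.
362 hashes to 5; slot 5 is free => place at 5.
Table: [398, 701, —, —, —, 362, 622]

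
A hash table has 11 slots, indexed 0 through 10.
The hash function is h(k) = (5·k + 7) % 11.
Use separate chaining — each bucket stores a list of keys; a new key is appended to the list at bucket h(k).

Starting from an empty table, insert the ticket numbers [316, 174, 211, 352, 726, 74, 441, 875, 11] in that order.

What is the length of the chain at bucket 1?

Insert 316: h=3, bucket 3 empty → new chain.
Insert 174: h=8, bucket 8 empty → new chain.
Insert 211: h=6, bucket 6 empty → new chain.
Insert 352: h=7, bucket 7 empty → new chain.
Insert 726: h=7, bucket 7 nonempty → append to chain.
Insert 74: h=3, bucket 3 nonempty → append to chain.
Insert 441: h=1, bucket 1 empty → new chain.
Insert 875: h=4, bucket 4 empty → new chain.
Insert 11: h=7, bucket 7 nonempty → append to chain.
Final buckets:
0: _
1: 441
2: _
3: 316 -> 74
4: 875
5: _
6: 211
7: 352 -> 726 -> 11
8: 174
9: _
10: _

1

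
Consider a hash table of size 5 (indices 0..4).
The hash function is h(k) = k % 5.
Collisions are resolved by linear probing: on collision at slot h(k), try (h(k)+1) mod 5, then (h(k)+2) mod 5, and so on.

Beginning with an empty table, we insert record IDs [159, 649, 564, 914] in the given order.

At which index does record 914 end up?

159 hashes to 4; slot 4 is free -> place at 4.
649 hashes to 4; 4 taken -> place at 0.
564 hashes to 4; 4,0 taken -> place at 1.
914 hashes to 4; 4,0,1 taken -> place at 2.
Table: [649, 564, 914, ∅, 159]

2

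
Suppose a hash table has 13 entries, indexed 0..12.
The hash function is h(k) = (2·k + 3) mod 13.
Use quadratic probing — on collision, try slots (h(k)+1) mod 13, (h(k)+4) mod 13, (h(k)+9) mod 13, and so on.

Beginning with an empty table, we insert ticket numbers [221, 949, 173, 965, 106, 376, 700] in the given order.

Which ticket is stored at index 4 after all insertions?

949

Insert 221: h=3, slot 3 empty -> index 3.
Insert 949: h=3, slot 3 occupied -> index 4.
Insert 173: h=11, slot 11 empty -> index 11.
Insert 965: h=9, slot 9 empty -> index 9.
Insert 106: h=7, slot 7 empty -> index 7.
Insert 376: h=1, slot 1 empty -> index 1.
Insert 700: h=12, slot 12 empty -> index 12.
Table: [_, 376, _, 221, 949, _, _, 106, _, 965, _, 173, 700]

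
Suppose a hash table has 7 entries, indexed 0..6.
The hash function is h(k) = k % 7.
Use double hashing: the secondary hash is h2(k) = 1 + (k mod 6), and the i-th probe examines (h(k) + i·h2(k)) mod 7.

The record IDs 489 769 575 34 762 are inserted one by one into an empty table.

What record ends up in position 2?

Insert 489: h=6, slot 6 empty → index 6.
Insert 769: h=6, h2=2, slot 6 occupied → index 1.
Insert 575: h=1, h2=6, slot 1 occupied → index 0.
Insert 34: h=6, h2=5, slot 6 occupied → index 4.
Insert 762: h=6, h2=1, slots 6,0,1 occupied → index 2.
Table: [575, 769, 762, ., 34, ., 489]

762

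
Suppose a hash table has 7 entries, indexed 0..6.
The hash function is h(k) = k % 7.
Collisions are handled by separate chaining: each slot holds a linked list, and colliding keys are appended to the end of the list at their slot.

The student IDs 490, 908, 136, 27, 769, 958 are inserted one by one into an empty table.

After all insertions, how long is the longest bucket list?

Insert 490: h=0, bucket 0 empty → new chain.
Insert 908: h=5, bucket 5 empty → new chain.
Insert 136: h=3, bucket 3 empty → new chain.
Insert 27: h=6, bucket 6 empty → new chain.
Insert 769: h=6, bucket 6 nonempty → append to chain.
Insert 958: h=6, bucket 6 nonempty → append to chain.
Final buckets:
0: 490
1: _
2: _
3: 136
4: _
5: 908
6: 27 -> 769 -> 958

3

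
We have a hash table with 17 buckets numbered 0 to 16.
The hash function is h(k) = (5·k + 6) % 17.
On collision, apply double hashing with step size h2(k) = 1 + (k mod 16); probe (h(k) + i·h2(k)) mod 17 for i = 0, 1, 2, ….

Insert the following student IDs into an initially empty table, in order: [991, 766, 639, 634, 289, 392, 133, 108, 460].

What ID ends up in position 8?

634

991 hashes to 14; slot 14 is free → place at 14.
766 hashes to 11; slot 11 is free → place at 11.
639 hashes to 5; slot 5 is free → place at 5.
634 hashes to 14, h2=11; 14 taken → place at 8.
289 hashes to 6; slot 6 is free → place at 6.
392 hashes to 11, h2=9; 11 taken → place at 3.
133 hashes to 8, h2=6; 8,14,3 taken → place at 9.
108 hashes to 2; slot 2 is free → place at 2.
460 hashes to 11, h2=13; 11 taken → place at 7.
Table: [-, -, 108, 392, -, 639, 289, 460, 634, 133, -, 766, -, -, 991, -, -]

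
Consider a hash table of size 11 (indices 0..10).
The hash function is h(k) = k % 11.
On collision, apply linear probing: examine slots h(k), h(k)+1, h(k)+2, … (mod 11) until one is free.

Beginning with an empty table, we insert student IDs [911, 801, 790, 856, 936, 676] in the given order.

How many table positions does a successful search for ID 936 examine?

2

911 hashes to 9; slot 9 is free -> place at 9.
801 hashes to 9; 9 taken -> place at 10.
790 hashes to 9; 9,10 taken -> place at 0.
856 hashes to 9; 9,10,0 taken -> place at 1.
936 hashes to 1; 1 taken -> place at 2.
676 hashes to 5; slot 5 is free -> place at 5.
Table: [790, 856, 936, —, —, 676, —, —, —, 911, 801]
Lookup 936: h=1, probe 1,2 → found at 2.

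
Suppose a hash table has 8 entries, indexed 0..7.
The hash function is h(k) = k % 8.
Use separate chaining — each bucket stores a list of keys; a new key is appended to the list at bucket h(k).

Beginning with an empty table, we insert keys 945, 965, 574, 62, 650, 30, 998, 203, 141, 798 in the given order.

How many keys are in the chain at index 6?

945 → bucket 1
965 → bucket 5
574 → bucket 6
62 → bucket 6 (collision)
650 → bucket 2
30 → bucket 6 (collision)
998 → bucket 6 (collision)
203 → bucket 3
141 → bucket 5 (collision)
798 → bucket 6 (collision)
Final buckets:
0: ∅
1: 945
2: 650
3: 203
4: ∅
5: 965 -> 141
6: 574 -> 62 -> 30 -> 998 -> 798
7: ∅

5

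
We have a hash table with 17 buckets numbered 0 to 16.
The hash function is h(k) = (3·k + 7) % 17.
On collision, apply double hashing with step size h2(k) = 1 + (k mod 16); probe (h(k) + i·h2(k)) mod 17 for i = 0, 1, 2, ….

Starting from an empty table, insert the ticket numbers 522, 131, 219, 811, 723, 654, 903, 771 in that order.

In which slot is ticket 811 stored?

4

522: h=9 → slot 9
131: h=9, h2=4, probe 9,13 → slot 13
219: h=1 → slot 1
811: h=9, h2=12, probe 9,4 → slot 4
723: h=0 → slot 0
654: h=14 → slot 14
903: h=13, h2=8, probe 13,4,12 → slot 12
771: h=8 → slot 8
Table: [723, 219, _, _, 811, _, _, _, 771, 522, _, _, 903, 131, 654, _, _]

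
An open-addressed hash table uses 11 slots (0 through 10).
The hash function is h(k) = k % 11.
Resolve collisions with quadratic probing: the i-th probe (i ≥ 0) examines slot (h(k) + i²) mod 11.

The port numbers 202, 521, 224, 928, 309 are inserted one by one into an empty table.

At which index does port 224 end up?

8

202: h=4 → slot 4
521: h=4, probe 4,5 → slot 5
224: h=4, probe 4,5,8 → slot 8
928: h=4, probe 4,5,8,2 → slot 2
309: h=1 → slot 1
Table: [-, 309, 928, -, 202, 521, -, -, 224, -, -]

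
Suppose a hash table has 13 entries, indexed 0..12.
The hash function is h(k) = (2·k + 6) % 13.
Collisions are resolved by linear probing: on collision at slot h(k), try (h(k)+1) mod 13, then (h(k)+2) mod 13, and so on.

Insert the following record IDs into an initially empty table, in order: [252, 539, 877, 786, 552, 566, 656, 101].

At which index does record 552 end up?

Insert 252: h=3, slot 3 empty -> index 3.
Insert 539: h=5, slot 5 empty -> index 5.
Insert 877: h=5, slot 5 occupied -> index 6.
Insert 786: h=5, slots 5,6 occupied -> index 7.
Insert 552: h=5, slots 5,6,7 occupied -> index 8.
Insert 566: h=7, slots 7,8 occupied -> index 9.
Insert 656: h=5, slots 5,6,7,8,9 occupied -> index 10.
Insert 101: h=0, slot 0 empty -> index 0.
Table: [101, —, —, 252, —, 539, 877, 786, 552, 566, 656, —, —]

8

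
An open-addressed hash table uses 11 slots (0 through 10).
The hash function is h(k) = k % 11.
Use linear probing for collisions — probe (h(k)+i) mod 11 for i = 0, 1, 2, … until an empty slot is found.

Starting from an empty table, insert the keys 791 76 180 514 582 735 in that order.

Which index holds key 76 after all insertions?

0

791 hashes to 10; slot 10 is free -> place at 10.
76 hashes to 10; 10 taken -> place at 0.
180 hashes to 4; slot 4 is free -> place at 4.
514 hashes to 8; slot 8 is free -> place at 8.
582 hashes to 10; 10,0 taken -> place at 1.
735 hashes to 9; slot 9 is free -> place at 9.
Table: [76, 582, -, -, 180, -, -, -, 514, 735, 791]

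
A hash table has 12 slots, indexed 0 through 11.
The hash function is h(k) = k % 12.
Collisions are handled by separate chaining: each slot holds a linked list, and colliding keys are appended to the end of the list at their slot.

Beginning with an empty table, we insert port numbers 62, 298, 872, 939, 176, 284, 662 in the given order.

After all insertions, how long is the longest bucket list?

3

62 -> bucket 2
298 -> bucket 10
872 -> bucket 8
939 -> bucket 3
176 -> bucket 8 (collision)
284 -> bucket 8 (collision)
662 -> bucket 2 (collision)
Final buckets:
0: -
1: -
2: 62 -> 662
3: 939
4: -
5: -
6: -
7: -
8: 872 -> 176 -> 284
9: -
10: 298
11: -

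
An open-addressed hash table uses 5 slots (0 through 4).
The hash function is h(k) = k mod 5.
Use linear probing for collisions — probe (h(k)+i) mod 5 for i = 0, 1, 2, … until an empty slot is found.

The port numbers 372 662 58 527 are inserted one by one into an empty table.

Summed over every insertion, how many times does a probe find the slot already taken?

5

Insert 372: h=2, slot 2 empty => index 2.
Insert 662: h=2, slot 2 occupied => index 3.
Insert 58: h=3, slot 3 occupied => index 4.
Insert 527: h=2, slots 2,3,4 occupied => index 0.
Table: [527, ∅, 372, 662, 58]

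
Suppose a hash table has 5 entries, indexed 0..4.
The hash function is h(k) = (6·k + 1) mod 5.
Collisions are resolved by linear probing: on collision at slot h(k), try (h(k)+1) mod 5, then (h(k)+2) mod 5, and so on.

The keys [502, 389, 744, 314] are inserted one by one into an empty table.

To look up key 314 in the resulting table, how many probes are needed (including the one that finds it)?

3

502 hashes to 3; slot 3 is free -> place at 3.
389 hashes to 0; slot 0 is free -> place at 0.
744 hashes to 0; 0 taken -> place at 1.
314 hashes to 0; 0,1 taken -> place at 2.
Table: [389, 744, 314, 502, ∅]
Lookup 314: h=0, probe 0,1,2 → found at 2.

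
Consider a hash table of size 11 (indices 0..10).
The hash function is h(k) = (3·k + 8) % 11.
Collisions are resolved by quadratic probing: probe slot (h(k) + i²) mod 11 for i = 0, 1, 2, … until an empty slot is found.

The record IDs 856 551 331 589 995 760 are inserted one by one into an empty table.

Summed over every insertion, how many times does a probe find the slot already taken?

856 hashes to 2; slot 2 is free → place at 2.
551 hashes to 0; slot 0 is free → place at 0.
331 hashes to 0; 0 taken → place at 1.
589 hashes to 4; slot 4 is free → place at 4.
995 hashes to 1; 1,2 taken → place at 5.
760 hashes to 0; 0,1,4 taken → place at 9.
Table: [551, 331, 856, -, 589, 995, -, -, -, 760, -]

6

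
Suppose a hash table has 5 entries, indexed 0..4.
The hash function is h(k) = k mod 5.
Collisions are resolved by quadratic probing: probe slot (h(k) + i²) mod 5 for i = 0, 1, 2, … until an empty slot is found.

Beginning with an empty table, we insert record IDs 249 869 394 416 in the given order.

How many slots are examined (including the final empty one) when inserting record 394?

249 hashes to 4; slot 4 is free → place at 4.
869 hashes to 4; 4 taken → place at 0.
394 hashes to 4; 4,0 taken → place at 3.
416 hashes to 1; slot 1 is free → place at 1.
Table: [869, 416, ., 394, 249]

3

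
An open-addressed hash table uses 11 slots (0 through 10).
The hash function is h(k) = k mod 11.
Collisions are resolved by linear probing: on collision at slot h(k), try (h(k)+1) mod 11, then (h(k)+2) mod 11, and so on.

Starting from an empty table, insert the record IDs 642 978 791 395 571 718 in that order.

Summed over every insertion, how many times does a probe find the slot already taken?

6

Insert 642: h=4, slot 4 empty => index 4.
Insert 978: h=10, slot 10 empty => index 10.
Insert 791: h=10, slot 10 occupied => index 0.
Insert 395: h=10, slots 10,0 occupied => index 1.
Insert 571: h=10, slots 10,0,1 occupied => index 2.
Insert 718: h=3, slot 3 empty => index 3.
Table: [791, 395, 571, 718, 642, ., ., ., ., ., 978]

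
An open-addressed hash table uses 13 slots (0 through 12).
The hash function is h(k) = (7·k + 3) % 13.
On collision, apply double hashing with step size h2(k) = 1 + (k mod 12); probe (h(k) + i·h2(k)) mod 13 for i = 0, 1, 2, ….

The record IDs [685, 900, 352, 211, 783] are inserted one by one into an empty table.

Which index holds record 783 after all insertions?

2

685: h=1 -> slot 1
900: h=11 -> slot 11
352: h=10 -> slot 10
211: h=11, h2=8, probe 11,6 -> slot 6
783: h=11, h2=4, probe 11,2 -> slot 2
Table: [—, 685, 783, —, —, —, 211, —, —, —, 352, 900, —]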